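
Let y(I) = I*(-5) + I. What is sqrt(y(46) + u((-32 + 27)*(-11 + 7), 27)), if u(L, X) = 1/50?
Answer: I*sqrt(18398)/10 ≈ 13.564*I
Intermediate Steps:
y(I) = -4*I (y(I) = -5*I + I = -4*I)
u(L, X) = 1/50
sqrt(y(46) + u((-32 + 27)*(-11 + 7), 27)) = sqrt(-4*46 + 1/50) = sqrt(-184 + 1/50) = sqrt(-9199/50) = I*sqrt(18398)/10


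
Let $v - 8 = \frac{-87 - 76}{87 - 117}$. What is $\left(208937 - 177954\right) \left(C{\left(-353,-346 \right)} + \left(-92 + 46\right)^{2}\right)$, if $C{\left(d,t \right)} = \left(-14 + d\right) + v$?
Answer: $\frac{1638164159}{30} \approx 5.4605 \cdot 10^{7}$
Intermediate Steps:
$v = \frac{403}{30}$ ($v = 8 + \frac{-87 - 76}{87 - 117} = 8 - \frac{163}{-30} = 8 - - \frac{163}{30} = 8 + \frac{163}{30} = \frac{403}{30} \approx 13.433$)
$C{\left(d,t \right)} = - \frac{17}{30} + d$ ($C{\left(d,t \right)} = \left(-14 + d\right) + \frac{403}{30} = - \frac{17}{30} + d$)
$\left(208937 - 177954\right) \left(C{\left(-353,-346 \right)} + \left(-92 + 46\right)^{2}\right) = \left(208937 - 177954\right) \left(\left(- \frac{17}{30} - 353\right) + \left(-92 + 46\right)^{2}\right) = 30983 \left(- \frac{10607}{30} + \left(-46\right)^{2}\right) = 30983 \left(- \frac{10607}{30} + 2116\right) = 30983 \cdot \frac{52873}{30} = \frac{1638164159}{30}$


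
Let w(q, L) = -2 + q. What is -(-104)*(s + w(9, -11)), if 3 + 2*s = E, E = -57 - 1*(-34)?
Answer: -624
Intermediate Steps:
E = -23 (E = -57 + 34 = -23)
s = -13 (s = -3/2 + (1/2)*(-23) = -3/2 - 23/2 = -13)
-(-104)*(s + w(9, -11)) = -(-104)*(-13 + (-2 + 9)) = -(-104)*(-13 + 7) = -(-104)*(-6) = -1*624 = -624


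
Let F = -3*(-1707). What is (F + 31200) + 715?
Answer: 37036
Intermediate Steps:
F = 5121
(F + 31200) + 715 = (5121 + 31200) + 715 = 36321 + 715 = 37036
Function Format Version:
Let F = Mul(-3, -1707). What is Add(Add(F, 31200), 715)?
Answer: 37036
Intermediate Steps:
F = 5121
Add(Add(F, 31200), 715) = Add(Add(5121, 31200), 715) = Add(36321, 715) = 37036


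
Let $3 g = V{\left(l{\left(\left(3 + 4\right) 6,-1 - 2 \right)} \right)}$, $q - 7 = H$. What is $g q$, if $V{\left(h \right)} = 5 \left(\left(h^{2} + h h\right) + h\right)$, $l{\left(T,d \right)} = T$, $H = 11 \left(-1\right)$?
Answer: $-23800$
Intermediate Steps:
$H = -11$
$q = -4$ ($q = 7 - 11 = -4$)
$V{\left(h \right)} = 5 h + 10 h^{2}$ ($V{\left(h \right)} = 5 \left(\left(h^{2} + h^{2}\right) + h\right) = 5 \left(2 h^{2} + h\right) = 5 \left(h + 2 h^{2}\right) = 5 h + 10 h^{2}$)
$g = 5950$ ($g = \frac{5 \left(3 + 4\right) 6 \left(1 + 2 \left(3 + 4\right) 6\right)}{3} = \frac{5 \cdot 7 \cdot 6 \left(1 + 2 \cdot 7 \cdot 6\right)}{3} = \frac{5 \cdot 42 \left(1 + 2 \cdot 42\right)}{3} = \frac{5 \cdot 42 \left(1 + 84\right)}{3} = \frac{5 \cdot 42 \cdot 85}{3} = \frac{1}{3} \cdot 17850 = 5950$)
$g q = 5950 \left(-4\right) = -23800$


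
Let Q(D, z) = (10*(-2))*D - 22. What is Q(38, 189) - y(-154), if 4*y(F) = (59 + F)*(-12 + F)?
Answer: -9449/2 ≈ -4724.5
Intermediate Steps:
Q(D, z) = -22 - 20*D (Q(D, z) = -20*D - 22 = -22 - 20*D)
y(F) = (-12 + F)*(59 + F)/4 (y(F) = ((59 + F)*(-12 + F))/4 = ((-12 + F)*(59 + F))/4 = (-12 + F)*(59 + F)/4)
Q(38, 189) - y(-154) = (-22 - 20*38) - (-177 + (¼)*(-154)² + (47/4)*(-154)) = (-22 - 760) - (-177 + (¼)*23716 - 3619/2) = -782 - (-177 + 5929 - 3619/2) = -782 - 1*7885/2 = -782 - 7885/2 = -9449/2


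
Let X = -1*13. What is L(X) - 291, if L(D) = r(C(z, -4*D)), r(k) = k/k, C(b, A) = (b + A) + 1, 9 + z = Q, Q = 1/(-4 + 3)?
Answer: -290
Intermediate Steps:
X = -13
Q = -1 (Q = 1/(-1) = -1)
z = -10 (z = -9 - 1 = -10)
C(b, A) = 1 + A + b (C(b, A) = (A + b) + 1 = 1 + A + b)
r(k) = 1
L(D) = 1
L(X) - 291 = 1 - 291 = -290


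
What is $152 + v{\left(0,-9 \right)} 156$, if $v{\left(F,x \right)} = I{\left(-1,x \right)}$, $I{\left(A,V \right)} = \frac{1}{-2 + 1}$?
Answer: $-4$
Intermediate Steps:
$I{\left(A,V \right)} = -1$ ($I{\left(A,V \right)} = \frac{1}{-1} = -1$)
$v{\left(F,x \right)} = -1$
$152 + v{\left(0,-9 \right)} 156 = 152 - 156 = -4$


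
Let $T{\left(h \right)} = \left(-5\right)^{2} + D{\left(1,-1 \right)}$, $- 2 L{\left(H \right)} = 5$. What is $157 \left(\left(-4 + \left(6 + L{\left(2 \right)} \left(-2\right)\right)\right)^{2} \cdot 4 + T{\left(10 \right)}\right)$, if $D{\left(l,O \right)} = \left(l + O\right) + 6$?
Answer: $35639$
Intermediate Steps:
$L{\left(H \right)} = - \frac{5}{2}$ ($L{\left(H \right)} = \left(- \frac{1}{2}\right) 5 = - \frac{5}{2}$)
$D{\left(l,O \right)} = 6 + O + l$ ($D{\left(l,O \right)} = \left(O + l\right) + 6 = 6 + O + l$)
$T{\left(h \right)} = 31$ ($T{\left(h \right)} = \left(-5\right)^{2} + \left(6 - 1 + 1\right) = 25 + 6 = 31$)
$157 \left(\left(-4 + \left(6 + L{\left(2 \right)} \left(-2\right)\right)\right)^{2} \cdot 4 + T{\left(10 \right)}\right) = 157 \left(\left(-4 + \left(6 - -5\right)\right)^{2} \cdot 4 + 31\right) = 157 \left(\left(-4 + \left(6 + 5\right)\right)^{2} \cdot 4 + 31\right) = 157 \left(\left(-4 + 11\right)^{2} \cdot 4 + 31\right) = 157 \left(7^{2} \cdot 4 + 31\right) = 157 \left(49 \cdot 4 + 31\right) = 157 \left(196 + 31\right) = 157 \cdot 227 = 35639$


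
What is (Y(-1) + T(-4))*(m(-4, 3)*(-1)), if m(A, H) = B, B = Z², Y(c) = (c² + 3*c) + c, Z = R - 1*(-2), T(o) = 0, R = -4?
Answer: 12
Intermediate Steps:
Z = -2 (Z = -4 - 1*(-2) = -4 + 2 = -2)
Y(c) = c² + 4*c
B = 4 (B = (-2)² = 4)
m(A, H) = 4
(Y(-1) + T(-4))*(m(-4, 3)*(-1)) = (-(4 - 1) + 0)*(4*(-1)) = (-1*3 + 0)*(-4) = (-3 + 0)*(-4) = -3*(-4) = 12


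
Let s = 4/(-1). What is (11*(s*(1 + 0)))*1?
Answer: -44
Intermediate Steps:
s = -4 (s = 4*(-1) = -4)
(11*(s*(1 + 0)))*1 = (11*(-4*(1 + 0)))*1 = (11*(-4*1))*1 = (11*(-4))*1 = -44*1 = -44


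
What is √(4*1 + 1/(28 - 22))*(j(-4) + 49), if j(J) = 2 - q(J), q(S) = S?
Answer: 275*√6/6 ≈ 112.27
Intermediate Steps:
j(J) = 2 - J
√(4*1 + 1/(28 - 22))*(j(-4) + 49) = √(4*1 + 1/(28 - 22))*((2 - 1*(-4)) + 49) = √(4 + 1/6)*((2 + 4) + 49) = √(4 + ⅙)*(6 + 49) = √(25/6)*55 = (5*√6/6)*55 = 275*√6/6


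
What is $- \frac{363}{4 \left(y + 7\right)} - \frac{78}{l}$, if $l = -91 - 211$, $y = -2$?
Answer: $- \frac{54033}{3020} \approx -17.892$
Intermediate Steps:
$l = -302$
$- \frac{363}{4 \left(y + 7\right)} - \frac{78}{l} = - \frac{363}{4 \left(-2 + 7\right)} - \frac{78}{-302} = - \frac{363}{4 \cdot 5} - - \frac{39}{151} = - \frac{363}{20} + \frac{39}{151} = - \frac{54033}{3020}$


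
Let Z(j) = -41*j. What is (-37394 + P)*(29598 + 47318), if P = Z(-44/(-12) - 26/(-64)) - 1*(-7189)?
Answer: -56066206819/24 ≈ -2.3361e+9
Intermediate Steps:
P = 674113/96 (P = -41*(-44/(-12) - 26/(-64)) - 1*(-7189) = -41*(-44*(-1/12) - 26*(-1/64)) + 7189 = -41*(11/3 + 13/32) + 7189 = -41*391/96 + 7189 = -16031/96 + 7189 = 674113/96 ≈ 7022.0)
(-37394 + P)*(29598 + 47318) = (-37394 + 674113/96)*(29598 + 47318) = -2915711/96*76916 = -56066206819/24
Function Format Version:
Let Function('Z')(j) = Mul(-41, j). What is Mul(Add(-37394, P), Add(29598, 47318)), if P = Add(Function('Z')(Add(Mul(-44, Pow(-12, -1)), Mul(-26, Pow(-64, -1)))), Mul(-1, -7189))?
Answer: Rational(-56066206819, 24) ≈ -2.3361e+9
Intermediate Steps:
P = Rational(674113, 96) (P = Add(Mul(-41, Add(Mul(-44, Pow(-12, -1)), Mul(-26, Pow(-64, -1)))), Mul(-1, -7189)) = Add(Mul(-41, Add(Mul(-44, Rational(-1, 12)), Mul(-26, Rational(-1, 64)))), 7189) = Add(Mul(-41, Add(Rational(11, 3), Rational(13, 32))), 7189) = Add(Mul(-41, Rational(391, 96)), 7189) = Add(Rational(-16031, 96), 7189) = Rational(674113, 96) ≈ 7022.0)
Mul(Add(-37394, P), Add(29598, 47318)) = Mul(Add(-37394, Rational(674113, 96)), Add(29598, 47318)) = Mul(Rational(-2915711, 96), 76916) = Rational(-56066206819, 24)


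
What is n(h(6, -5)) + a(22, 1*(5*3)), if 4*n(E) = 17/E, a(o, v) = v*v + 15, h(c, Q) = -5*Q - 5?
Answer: 19217/80 ≈ 240.21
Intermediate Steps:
h(c, Q) = -5 - 5*Q
a(o, v) = 15 + v**2 (a(o, v) = v**2 + 15 = 15 + v**2)
n(E) = 17/(4*E) (n(E) = (17/E)/4 = 17/(4*E))
n(h(6, -5)) + a(22, 1*(5*3)) = 17/(4*(-5 - 5*(-5))) + (15 + (1*(5*3))**2) = 17/(4*(-5 + 25)) + (15 + (1*15)**2) = (17/4)/20 + (15 + 15**2) = (17/4)*(1/20) + (15 + 225) = 17/80 + 240 = 19217/80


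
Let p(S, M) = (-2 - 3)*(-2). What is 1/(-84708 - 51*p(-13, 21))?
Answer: -1/85218 ≈ -1.1735e-5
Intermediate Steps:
p(S, M) = 10 (p(S, M) = -5*(-2) = 10)
1/(-84708 - 51*p(-13, 21)) = 1/(-84708 - 51*10) = 1/(-84708 - 510) = 1/(-85218) = -1/85218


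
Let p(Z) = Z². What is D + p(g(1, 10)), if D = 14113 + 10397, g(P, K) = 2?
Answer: 24514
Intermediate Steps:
D = 24510
D + p(g(1, 10)) = 24510 + 2² = 24510 + 4 = 24514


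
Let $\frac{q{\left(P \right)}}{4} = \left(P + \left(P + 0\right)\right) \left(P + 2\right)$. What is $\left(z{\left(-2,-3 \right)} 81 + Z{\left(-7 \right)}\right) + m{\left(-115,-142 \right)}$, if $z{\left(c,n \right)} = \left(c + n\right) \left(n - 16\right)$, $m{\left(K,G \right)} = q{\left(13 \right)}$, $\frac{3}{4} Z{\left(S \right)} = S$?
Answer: $\frac{27737}{3} \approx 9245.7$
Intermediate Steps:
$q{\left(P \right)} = 8 P \left(2 + P\right)$ ($q{\left(P \right)} = 4 \left(P + \left(P + 0\right)\right) \left(P + 2\right) = 4 \left(P + P\right) \left(2 + P\right) = 4 \cdot 2 P \left(2 + P\right) = 8 P \left(2 + P\right)$)
$Z{\left(S \right)} = \frac{4 S}{3}$
$m{\left(K,G \right)} = 1560$ ($m{\left(K,G \right)} = 8 \cdot 13 \left(2 + 13\right) = 8 \cdot 13 \cdot 15 = 1560$)
$z{\left(c,n \right)} = \left(-16 + n\right) \left(c + n\right)$ ($z{\left(c,n \right)} = \left(c + n\right) \left(-16 + n\right) = \left(-16 + n\right) \left(c + n\right)$)
$\left(z{\left(-2,-3 \right)} 81 + Z{\left(-7 \right)}\right) + m{\left(-115,-142 \right)} = \left(\left(\left(-3\right)^{2} - -32 - -48 - -6\right) 81 + \frac{4}{3} \left(-7\right)\right) + 1560 = \left(\left(9 + 32 + 48 + 6\right) 81 - \frac{28}{3}\right) + 1560 = \left(95 \cdot 81 - \frac{28}{3}\right) + 1560 = \left(7695 - \frac{28}{3}\right) + 1560 = \frac{23057}{3} + 1560 = \frac{27737}{3}$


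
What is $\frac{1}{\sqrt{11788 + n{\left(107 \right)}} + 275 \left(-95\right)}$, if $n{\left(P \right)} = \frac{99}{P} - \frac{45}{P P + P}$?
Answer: $- \frac{1341780}{35053397021} - \frac{2 \sqrt{194358759}}{175266985105} \approx -3.8437 \cdot 10^{-5}$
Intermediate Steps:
$n{\left(P \right)} = - \frac{45}{P + P^{2}} + \frac{99}{P}$ ($n{\left(P \right)} = \frac{99}{P} - \frac{45}{P^{2} + P} = \frac{99}{P} - \frac{45}{P + P^{2}} = - \frac{45}{P + P^{2}} + \frac{99}{P}$)
$\frac{1}{\sqrt{11788 + n{\left(107 \right)}} + 275 \left(-95\right)} = \frac{1}{\sqrt{11788 + \frac{9 \left(6 + 11 \cdot 107\right)}{107 \left(1 + 107\right)}} + 275 \left(-95\right)} = \frac{1}{\sqrt{11788 + 9 \cdot \frac{1}{107} \cdot \frac{1}{108} \left(6 + 1177\right)} - 26125} = \frac{1}{\sqrt{11788 + 9 \cdot \frac{1}{107} \cdot \frac{1}{108} \cdot 1183} - 26125} = \frac{1}{\sqrt{11788 + \frac{1183}{1284}} - 26125} = \frac{1}{\sqrt{\frac{15136975}{1284}} - 26125} = \frac{1}{\frac{5 \sqrt{194358759}}{642} - 26125} = \frac{1}{-26125 + \frac{5 \sqrt{194358759}}{642}}$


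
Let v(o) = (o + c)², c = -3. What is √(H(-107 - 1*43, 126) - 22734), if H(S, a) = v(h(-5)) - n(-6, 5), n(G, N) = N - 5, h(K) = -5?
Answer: I*√22670 ≈ 150.57*I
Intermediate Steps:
n(G, N) = -5 + N
v(o) = (-3 + o)² (v(o) = (o - 3)² = (-3 + o)²)
H(S, a) = 64 (H(S, a) = (-3 - 5)² - (-5 + 5) = (-8)² - 1*0 = 64 + 0 = 64)
√(H(-107 - 1*43, 126) - 22734) = √(64 - 22734) = √(-22670) = I*√22670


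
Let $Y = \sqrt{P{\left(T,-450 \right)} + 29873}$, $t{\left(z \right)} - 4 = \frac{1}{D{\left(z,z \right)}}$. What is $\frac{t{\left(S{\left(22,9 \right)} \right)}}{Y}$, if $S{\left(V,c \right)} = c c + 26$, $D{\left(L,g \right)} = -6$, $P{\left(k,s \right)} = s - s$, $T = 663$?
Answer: $\frac{23 \sqrt{29873}}{179238} \approx 0.022179$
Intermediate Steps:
$P{\left(k,s \right)} = 0$
$S{\left(V,c \right)} = 26 + c^{2}$ ($S{\left(V,c \right)} = c^{2} + 26 = 26 + c^{2}$)
$t{\left(z \right)} = \frac{23}{6}$ ($t{\left(z \right)} = 4 + \frac{1}{-6} = 4 - \frac{1}{6} = \frac{23}{6}$)
$Y = \sqrt{29873}$ ($Y = \sqrt{0 + 29873} = \sqrt{29873} \approx 172.84$)
$\frac{t{\left(S{\left(22,9 \right)} \right)}}{Y} = \frac{23}{6 \sqrt{29873}} = \frac{23 \frac{\sqrt{29873}}{29873}}{6} = \frac{23 \sqrt{29873}}{179238}$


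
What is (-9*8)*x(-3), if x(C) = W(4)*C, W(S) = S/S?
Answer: 216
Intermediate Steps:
W(S) = 1
x(C) = C (x(C) = 1*C = C)
(-9*8)*x(-3) = -9*8*(-3) = -72*(-3) = 216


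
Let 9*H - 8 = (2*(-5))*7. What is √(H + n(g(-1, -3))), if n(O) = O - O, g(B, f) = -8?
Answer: I*√62/3 ≈ 2.6247*I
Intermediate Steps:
H = -62/9 (H = 8/9 + ((2*(-5))*7)/9 = 8/9 + (-10*7)/9 = 8/9 + (⅑)*(-70) = 8/9 - 70/9 = -62/9 ≈ -6.8889)
n(O) = 0
√(H + n(g(-1, -3))) = √(-62/9 + 0) = √(-62/9) = I*√62/3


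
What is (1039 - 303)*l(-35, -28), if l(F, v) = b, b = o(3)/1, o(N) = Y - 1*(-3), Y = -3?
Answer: 0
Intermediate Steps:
o(N) = 0 (o(N) = -3 - 1*(-3) = -3 + 3 = 0)
b = 0 (b = 0/1 = 0*1 = 0)
l(F, v) = 0
(1039 - 303)*l(-35, -28) = (1039 - 303)*0 = 736*0 = 0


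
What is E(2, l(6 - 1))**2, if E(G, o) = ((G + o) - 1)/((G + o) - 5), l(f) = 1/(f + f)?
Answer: 121/841 ≈ 0.14388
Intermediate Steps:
l(f) = 1/(2*f)
E(G, o) = (-1 + G + o)/(-5 + G + o)
E(2, l(6 - 1))**2 = ((-1 + 2 + 1/(2*(6 - 1)))/(-5 + 2 + 1/(2*(6 - 1))))**2 = ((-1 + 2 + (1/2)/5)/(-5 + 2 + (1/2)/5))**2 = ((-1 + 2 + (1/2)*(1/5))/(-5 + 2 + (1/2)*(1/5)))**2 = ((-1 + 2 + 1/10)/(-5 + 2 + 1/10))**2 = ((11/10)/(-29/10))**2 = (-10/29*11/10)**2 = (-11/29)**2 = 121/841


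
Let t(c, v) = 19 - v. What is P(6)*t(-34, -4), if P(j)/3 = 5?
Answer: 345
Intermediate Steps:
P(j) = 15 (P(j) = 3*5 = 15)
P(6)*t(-34, -4) = 15*(19 - 1*(-4)) = 15*(19 + 4) = 15*23 = 345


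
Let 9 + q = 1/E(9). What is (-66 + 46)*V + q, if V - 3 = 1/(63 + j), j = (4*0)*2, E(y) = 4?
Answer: -17405/252 ≈ -69.068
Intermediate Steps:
q = -35/4 (q = -9 + 1/4 = -9 + ¼ = -35/4 ≈ -8.7500)
j = 0 (j = 0*2 = 0)
V = 190/63 (V = 3 + 1/(63 + 0) = 3 + 1/63 = 190/63 ≈ 3.0159)
(-66 + 46)*V + q = (-66 + 46)*(190/63) - 35/4 = -20*190/63 - 35/4 = -3800/63 - 35/4 = -17405/252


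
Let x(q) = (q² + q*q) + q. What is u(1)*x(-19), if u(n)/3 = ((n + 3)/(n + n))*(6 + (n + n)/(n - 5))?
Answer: 23199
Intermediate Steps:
u(n) = 3*(3 + n)*(6 + 2*n/(-5 + n))/(2*n) (u(n) = 3*(((n + 3)/(n + n))*(6 + (n + n)/(n - 5))) = 3*(((3 + n)/((2*n)))*(6 + (2*n)/(-5 + n))) = 3*(((3 + n)*(1/(2*n)))*(6 + 2*n/(-5 + n))) = 3*(((3 + n)/(2*n))*(6 + 2*n/(-5 + n))) = 3*((3 + n)*(6 + 2*n/(-5 + n))/(2*n)) = 3*(3 + n)*(6 + 2*n/(-5 + n))/(2*n))
x(q) = q + 2*q² (x(q) = (q² + q²) + q = 2*q² + q = q + 2*q²)
u(1)*x(-19) = (3*(-45 - 3*1 + 4*1²)/(1*(-5 + 1)))*(-19*(1 + 2*(-19))) = (3*1*(-45 - 3 + 4*1)/(-4))*(-19*(1 - 38)) = (3*1*(-¼)*(-45 - 3 + 4))*(-19*(-37)) = (3*1*(-¼)*(-44))*703 = 33*703 = 23199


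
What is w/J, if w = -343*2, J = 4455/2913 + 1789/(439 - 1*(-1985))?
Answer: -1614640944/5336759 ≈ -302.55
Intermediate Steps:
J = 5336759/2353704 (J = 4455*(1/2913) + 1789/(439 + 1985) = 1485/971 + 1789/2424 = 5336759/2353704 ≈ 2.2674)
w = -686
w/J = -686/5336759/2353704 = -686*2353704/5336759 = -1614640944/5336759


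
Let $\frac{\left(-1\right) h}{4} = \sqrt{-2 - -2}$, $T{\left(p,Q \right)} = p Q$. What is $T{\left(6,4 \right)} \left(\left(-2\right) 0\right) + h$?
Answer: $0$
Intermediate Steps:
$T{\left(p,Q \right)} = Q p$
$h = 0$ ($h = - 4 \sqrt{-2 - -2} = - 4 \sqrt{-2 + 2} = - 4 \sqrt{0} = \left(-4\right) 0 = 0$)
$T{\left(6,4 \right)} \left(\left(-2\right) 0\right) + h = 4 \cdot 6 \left(\left(-2\right) 0\right) + 0 = 24 \cdot 0 + 0 = 0 + 0 = 0$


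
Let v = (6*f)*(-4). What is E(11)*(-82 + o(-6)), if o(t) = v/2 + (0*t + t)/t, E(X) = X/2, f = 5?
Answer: -1551/2 ≈ -775.50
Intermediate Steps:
E(X) = X/2 (E(X) = X*(½) = X/2)
v = -120 (v = (6*5)*(-4) = 30*(-4) = -120)
o(t) = -59 (o(t) = -120/2 + (0*t + t)/t = -120*½ + (0 + t)/t = -60 + t/t = -60 + 1 = -59)
E(11)*(-82 + o(-6)) = ((½)*11)*(-82 - 59) = (11/2)*(-141) = -1551/2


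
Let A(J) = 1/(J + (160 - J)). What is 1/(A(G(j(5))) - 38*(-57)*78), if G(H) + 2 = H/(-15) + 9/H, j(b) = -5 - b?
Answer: 160/27031681 ≈ 5.9190e-6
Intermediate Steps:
G(H) = -2 + 9/H - H/15 (G(H) = -2 + (H/(-15) + 9/H) = -2 + (H*(-1/15) + 9/H) = -2 + (-H/15 + 9/H) = -2 + (9/H - H/15) = -2 + 9/H - H/15)
A(J) = 1/160
1/(A(G(j(5))) - 38*(-57)*78) = 1/(1/160 - 38*(-57)*78) = 1/(1/160 + 2166*78) = 1/(1/160 + 168948) = 1/(27031681/160) = 160/27031681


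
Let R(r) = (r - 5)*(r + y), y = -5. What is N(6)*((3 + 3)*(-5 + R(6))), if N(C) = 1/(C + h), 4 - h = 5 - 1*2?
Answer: -24/7 ≈ -3.4286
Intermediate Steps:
h = 1 (h = 4 - (5 - 1*2) = 4 - (5 - 2) = 4 - 1*3 = 4 - 3 = 1)
R(r) = (-5 + r)² (R(r) = (r - 5)*(r - 5) = (-5 + r)*(-5 + r) = (-5 + r)²)
N(C) = 1/(1 + C) (N(C) = 1/(C + 1) = 1/(1 + C))
N(6)*((3 + 3)*(-5 + R(6))) = ((3 + 3)*(-5 + (25 + 6² - 10*6)))/(1 + 6) = (6*(-5 + (25 + 36 - 60)))/7 = (6*(-5 + 1))/7 = (6*(-4))/7 = (⅐)*(-24) = -24/7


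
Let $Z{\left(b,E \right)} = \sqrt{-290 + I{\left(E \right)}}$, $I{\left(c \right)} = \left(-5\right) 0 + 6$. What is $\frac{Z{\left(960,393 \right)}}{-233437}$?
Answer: $- \frac{2 i \sqrt{71}}{233437} \approx - 7.2192 \cdot 10^{-5} i$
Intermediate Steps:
$I{\left(c \right)} = 6$ ($I{\left(c \right)} = 0 + 6 = 6$)
$Z{\left(b,E \right)} = 2 i \sqrt{71}$ ($Z{\left(b,E \right)} = \sqrt{-290 + 6} = \sqrt{-284} = 2 i \sqrt{71}$)
$\frac{Z{\left(960,393 \right)}}{-233437} = \frac{2 i \sqrt{71}}{-233437} = 2 i \sqrt{71} \left(- \frac{1}{233437}\right) = - \frac{2 i \sqrt{71}}{233437}$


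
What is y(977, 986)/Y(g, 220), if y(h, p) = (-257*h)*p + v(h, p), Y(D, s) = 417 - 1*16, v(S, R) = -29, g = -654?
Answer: -247573783/401 ≈ -6.1739e+5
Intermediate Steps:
Y(D, s) = 401 (Y(D, s) = 417 - 16 = 401)
y(h, p) = -29 - 257*h*p (y(h, p) = (-257*h)*p - 29 = -257*h*p - 29 = -29 - 257*h*p)
y(977, 986)/Y(g, 220) = (-29 - 257*977*986)/401 = (-29 - 247573754)*(1/401) = -247573783*1/401 = -247573783/401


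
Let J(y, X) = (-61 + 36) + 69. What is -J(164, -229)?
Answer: -44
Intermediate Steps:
J(y, X) = 44 (J(y, X) = -25 + 69 = 44)
-J(164, -229) = -1*44 = -44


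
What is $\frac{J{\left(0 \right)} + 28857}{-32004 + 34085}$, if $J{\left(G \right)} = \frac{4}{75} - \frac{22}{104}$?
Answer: $\frac{112541683}{8115900} \approx 13.867$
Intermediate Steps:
$J{\left(G \right)} = - \frac{617}{3900}$ ($J{\left(G \right)} = 4 \cdot \frac{1}{75} - \frac{11}{52} = \frac{4}{75} - \frac{11}{52} = - \frac{617}{3900}$)
$\frac{J{\left(0 \right)} + 28857}{-32004 + 34085} = \frac{- \frac{617}{3900} + 28857}{-32004 + 34085} = \frac{112541683}{3900 \cdot 2081} = \frac{112541683}{3900} \cdot \frac{1}{2081} = \frac{112541683}{8115900}$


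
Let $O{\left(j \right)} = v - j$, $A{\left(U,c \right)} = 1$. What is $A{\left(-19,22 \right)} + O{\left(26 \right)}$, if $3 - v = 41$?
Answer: $-63$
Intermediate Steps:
$v = -38$ ($v = 3 - 41 = -38$)
$O{\left(j \right)} = -38 - j$
$A{\left(-19,22 \right)} + O{\left(26 \right)} = 1 - 64 = -63$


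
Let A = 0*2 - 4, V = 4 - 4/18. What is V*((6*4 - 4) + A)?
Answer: 544/9 ≈ 60.444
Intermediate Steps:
V = 34/9 (V = 4 - 4*1/18 = 4 - 2/9 = 34/9 ≈ 3.7778)
A = -4 (A = 0 - 4 = -4)
V*((6*4 - 4) + A) = 34*((6*4 - 4) - 4)/9 = 34*((24 - 4) - 4)/9 = 34*(20 - 4)/9 = (34/9)*16 = 544/9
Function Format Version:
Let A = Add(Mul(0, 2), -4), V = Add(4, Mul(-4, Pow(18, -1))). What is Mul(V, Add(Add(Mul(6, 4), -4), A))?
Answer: Rational(544, 9) ≈ 60.444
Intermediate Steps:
V = Rational(34, 9) (V = Add(4, Mul(-4, Rational(1, 18))) = Add(4, Rational(-2, 9)) = Rational(34, 9) ≈ 3.7778)
A = -4 (A = Add(0, -4) = -4)
Mul(V, Add(Add(Mul(6, 4), -4), A)) = Mul(Rational(34, 9), Add(Add(Mul(6, 4), -4), -4)) = Mul(Rational(34, 9), Add(Add(24, -4), -4)) = Mul(Rational(34, 9), Add(20, -4)) = Mul(Rational(34, 9), 16) = Rational(544, 9)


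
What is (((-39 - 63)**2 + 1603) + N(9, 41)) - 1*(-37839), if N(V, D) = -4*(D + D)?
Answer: 49518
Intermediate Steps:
N(V, D) = -8*D
(((-39 - 63)**2 + 1603) + N(9, 41)) - 1*(-37839) = (((-39 - 63)**2 + 1603) - 8*41) - 1*(-37839) = (((-102)**2 + 1603) - 328) + 37839 = ((10404 + 1603) - 328) + 37839 = (12007 - 328) + 37839 = 11679 + 37839 = 49518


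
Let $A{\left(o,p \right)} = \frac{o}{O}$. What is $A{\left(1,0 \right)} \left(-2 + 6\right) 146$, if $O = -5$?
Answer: $- \frac{584}{5} \approx -116.8$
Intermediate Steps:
$A{\left(o,p \right)} = - \frac{o}{5}$ ($A{\left(o,p \right)} = \frac{o}{-5} = o \left(- \frac{1}{5}\right) = - \frac{o}{5}$)
$A{\left(1,0 \right)} \left(-2 + 6\right) 146 = \left(- \frac{1}{5}\right) 1 \left(-2 + 6\right) 146 = \left(- \frac{1}{5}\right) 4 \cdot 146 = \left(- \frac{4}{5}\right) 146 = - \frac{584}{5}$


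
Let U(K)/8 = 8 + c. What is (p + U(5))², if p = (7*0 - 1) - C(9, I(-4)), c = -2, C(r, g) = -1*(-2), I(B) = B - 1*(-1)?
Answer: 2025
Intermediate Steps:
I(B) = 1 + B (I(B) = B + 1 = 1 + B)
C(r, g) = 2
U(K) = 48 (U(K) = 8*(8 - 2) = 8*6 = 48)
p = -3 (p = (7*0 - 1) - 1*2 = (0 - 1) - 2 = -1 - 2 = -3)
(p + U(5))² = (-3 + 48)² = 45² = 2025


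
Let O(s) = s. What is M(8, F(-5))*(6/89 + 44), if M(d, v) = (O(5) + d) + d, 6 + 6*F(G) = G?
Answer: 82362/89 ≈ 925.42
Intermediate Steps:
F(G) = -1 + G/6
M(d, v) = 5 + 2*d (M(d, v) = (5 + d) + d = 5 + 2*d)
M(8, F(-5))*(6/89 + 44) = (5 + 2*8)*(6/89 + 44) = (5 + 16)*(6*(1/89) + 44) = 21*(6/89 + 44) = 21*(3922/89) = 82362/89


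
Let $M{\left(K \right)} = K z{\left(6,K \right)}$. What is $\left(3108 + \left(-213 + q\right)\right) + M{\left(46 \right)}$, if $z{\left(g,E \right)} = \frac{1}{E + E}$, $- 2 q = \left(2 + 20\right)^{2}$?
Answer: $\frac{5307}{2} \approx 2653.5$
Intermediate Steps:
$q = -242$ ($q = - \frac{\left(2 + 20\right)^{2}}{2} = - \frac{22^{2}}{2} = \left(- \frac{1}{2}\right) 484 = -242$)
$z{\left(g,E \right)} = \frac{1}{2 E}$
$M{\left(K \right)} = \frac{1}{2}$ ($M{\left(K \right)} = K \frac{1}{2 K} = \frac{1}{2}$)
$\left(3108 + \left(-213 + q\right)\right) + M{\left(46 \right)} = \left(3108 - 455\right) + \frac{1}{2} = 2653 + \frac{1}{2} = \frac{5307}{2}$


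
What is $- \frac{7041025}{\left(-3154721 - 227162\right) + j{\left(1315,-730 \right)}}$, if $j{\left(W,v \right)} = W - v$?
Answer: $\frac{7041025}{3379838} \approx 2.0832$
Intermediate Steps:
$- \frac{7041025}{\left(-3154721 - 227162\right) + j{\left(1315,-730 \right)}} = - \frac{7041025}{\left(-3154721 - 227162\right) + \left(1315 - -730\right)} = - \frac{7041025}{-3381883 + \left(1315 + 730\right)} = - \frac{7041025}{-3381883 + 2045} = - \frac{7041025}{-3379838} = \left(-7041025\right) \left(- \frac{1}{3379838}\right) = \frac{7041025}{3379838}$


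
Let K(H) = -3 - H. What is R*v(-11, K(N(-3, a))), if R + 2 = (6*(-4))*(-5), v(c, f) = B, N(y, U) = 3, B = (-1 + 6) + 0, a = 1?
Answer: 590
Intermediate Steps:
B = 5 (B = 5 + 0 = 5)
v(c, f) = 5
R = 118 (R = -2 + (6*(-4))*(-5) = -2 - 24*(-5) = -2 + 120 = 118)
R*v(-11, K(N(-3, a))) = 118*5 = 590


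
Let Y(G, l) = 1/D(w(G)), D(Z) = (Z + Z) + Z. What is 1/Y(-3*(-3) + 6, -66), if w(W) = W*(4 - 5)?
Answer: -45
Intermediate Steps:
w(W) = -W (w(W) = W*(-1) = -W)
D(Z) = 3*Z (D(Z) = 2*Z + Z = 3*Z)
Y(G, l) = -1/(3*G) (Y(G, l) = 1/(3*(-G)) = 1/(-3*G) = -1/(3*G))
1/Y(-3*(-3) + 6, -66) = 1/(-1/(3*(-3*(-3) + 6))) = 1/(-1/(3*(9 + 6))) = 1/(-1/3/15) = 1/(-1/3*1/15) = 1/(-1/45) = -45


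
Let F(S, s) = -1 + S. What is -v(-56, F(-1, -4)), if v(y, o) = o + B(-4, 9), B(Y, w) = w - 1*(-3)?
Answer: -10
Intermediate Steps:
B(Y, w) = 3 + w (B(Y, w) = w + 3 = 3 + w)
v(y, o) = 12 + o (v(y, o) = o + (3 + 9) = o + 12 = 12 + o)
-v(-56, F(-1, -4)) = -(12 + (-1 - 1)) = -(12 - 2) = -1*10 = -10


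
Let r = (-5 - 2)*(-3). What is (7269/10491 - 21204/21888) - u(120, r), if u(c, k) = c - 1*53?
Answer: -7528439/111904 ≈ -67.276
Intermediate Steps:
r = 21 (r = -7*(-3) = 21)
u(c, k) = -53 + c (u(c, k) = c - 53 = -53 + c)
(7269/10491 - 21204/21888) - u(120, r) = (7269/10491 - 21204/21888) - (-53 + 120) = (7269*(1/10491) - 21204*1/21888) - 1*67 = (2423/3497 - 31/32) - 67 = -30871/111904 - 67 = -7528439/111904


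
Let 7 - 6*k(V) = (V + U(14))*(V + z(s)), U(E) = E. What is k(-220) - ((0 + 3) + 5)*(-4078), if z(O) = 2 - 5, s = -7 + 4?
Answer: 149813/6 ≈ 24969.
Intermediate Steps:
s = -3
z(O) = -3
k(V) = 7/6 - (-3 + V)*(14 + V)/6 (k(V) = 7/6 - (V + 14)*(V - 3)/6 = 7/6 - (14 + V)*(-3 + V)/6 = 7/6 - (-3 + V)*(14 + V)/6)
k(-220) - ((0 + 3) + 5)*(-4078) = (49/6 - 11/6*(-220) - 1/6*(-220)**2) - ((0 + 3) + 5)*(-4078) = (49/6 + 1210/3 - 1/6*48400) - (3 + 5)*(-4078) = (49/6 + 1210/3 - 24200/3) - 8*(-4078) = -45931/6 - 1*(-32624) = -45931/6 + 32624 = 149813/6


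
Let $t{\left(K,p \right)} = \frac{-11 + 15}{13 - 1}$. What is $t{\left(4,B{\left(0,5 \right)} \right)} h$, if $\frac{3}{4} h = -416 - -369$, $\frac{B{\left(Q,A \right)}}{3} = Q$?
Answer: $- \frac{188}{9} \approx -20.889$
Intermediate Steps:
$B{\left(Q,A \right)} = 3 Q$
$h = - \frac{188}{3}$ ($h = \frac{4 \left(-416 - -369\right)}{3} = \frac{4 \left(-416 + 369\right)}{3} = \frac{4}{3} \left(-47\right) = - \frac{188}{3} \approx -62.667$)
$t{\left(K,p \right)} = \frac{1}{3}$ ($t{\left(K,p \right)} = \frac{4}{12} = 4 \cdot \frac{1}{12} = \frac{1}{3}$)
$t{\left(4,B{\left(0,5 \right)} \right)} h = \frac{1}{3} \left(- \frac{188}{3}\right) = - \frac{188}{9}$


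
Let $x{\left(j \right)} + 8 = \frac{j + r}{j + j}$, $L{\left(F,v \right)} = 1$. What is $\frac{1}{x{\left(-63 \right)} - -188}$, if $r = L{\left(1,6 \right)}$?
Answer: $\frac{63}{11371} \approx 0.0055404$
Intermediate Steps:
$r = 1$
$x{\left(j \right)} = -8 + \frac{1 + j}{2 j}$ ($x{\left(j \right)} = -8 + \frac{j + 1}{j + j} = -8 + \frac{1 + j}{2 j}$)
$\frac{1}{x{\left(-63 \right)} - -188} = \frac{1}{\frac{1 - -945}{2 \left(-63\right)} - -188} = \frac{1}{\frac{1}{2} \left(- \frac{1}{63}\right) \left(1 + 945\right) + \left(8 + 180\right)} = \frac{1}{\frac{1}{2} \left(- \frac{1}{63}\right) 946 + 188} = \frac{1}{- \frac{473}{63} + 188} = \frac{1}{\frac{11371}{63}} = \frac{63}{11371}$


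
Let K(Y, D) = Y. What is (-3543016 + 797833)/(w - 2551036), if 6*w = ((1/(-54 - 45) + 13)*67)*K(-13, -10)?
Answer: 815319351/758217745 ≈ 1.0753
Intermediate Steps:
w = -560053/297 (w = (((1/(-54 - 45) + 13)*67)*(-13))/6 = (((1/(-99) + 13)*67)*(-13))/6 = (((-1/99 + 13)*67)*(-13))/6 = (((1286/99)*67)*(-13))/6 = ((86162/99)*(-13))/6 = (⅙)*(-1120106/99) = -560053/297 ≈ -1885.7)
(-3543016 + 797833)/(w - 2551036) = (-3543016 + 797833)/(-560053/297 - 2551036) = -2745183/(-758217745/297) = -2745183*(-297/758217745) = 815319351/758217745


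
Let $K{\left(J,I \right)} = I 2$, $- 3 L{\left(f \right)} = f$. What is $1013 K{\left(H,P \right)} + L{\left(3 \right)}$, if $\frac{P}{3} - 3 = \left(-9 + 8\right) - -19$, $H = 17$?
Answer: $127637$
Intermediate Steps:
$L{\left(f \right)} = - \frac{f}{3}$
$P = 63$ ($P = 9 + 3 \left(\left(-9 + 8\right) - -19\right) = 9 + 3 \left(-1 + 19\right) = 9 + 3 \cdot 18 = 9 + 54 = 63$)
$K{\left(J,I \right)} = 2 I$
$1013 K{\left(H,P \right)} + L{\left(3 \right)} = 1013 \cdot 2 \cdot 63 - 1 = 1013 \cdot 126 - 1 = 127638 - 1 = 127637$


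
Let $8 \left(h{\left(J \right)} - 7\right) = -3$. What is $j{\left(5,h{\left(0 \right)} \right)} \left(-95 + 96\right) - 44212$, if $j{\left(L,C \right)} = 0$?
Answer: $-44212$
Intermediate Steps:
$h{\left(J \right)} = \frac{53}{8}$ ($h{\left(J \right)} = 7 + \frac{1}{8} \left(-3\right) = 7 - \frac{3}{8} = \frac{53}{8}$)
$j{\left(5,h{\left(0 \right)} \right)} \left(-95 + 96\right) - 44212 = 0 \left(-95 + 96\right) - 44212 = 0 \cdot 1 - 44212 = 0 - 44212 = -44212$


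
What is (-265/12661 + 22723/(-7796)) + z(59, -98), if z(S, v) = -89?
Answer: -9074520727/98705156 ≈ -91.936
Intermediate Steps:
(-265/12661 + 22723/(-7796)) + z(59, -98) = (-265/12661 + 22723/(-7796)) - 89 = (-265*1/12661 + 22723*(-1/7796)) - 89 = (-265/12661 - 22723/7796) - 89 = -289761843/98705156 - 89 = -9074520727/98705156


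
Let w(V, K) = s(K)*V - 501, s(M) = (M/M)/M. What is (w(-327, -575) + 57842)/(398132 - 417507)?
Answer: -32971402/11140625 ≈ -2.9596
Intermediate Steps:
s(M) = 1/M
w(V, K) = -501 + V/K (w(V, K) = V/K - 501 = -501 + V/K)
(w(-327, -575) + 57842)/(398132 - 417507) = ((-501 - 327/(-575)) + 57842)/(398132 - 417507) = ((-501 - 327*(-1/575)) + 57842)/(-19375) = ((-501 + 327/575) + 57842)*(-1/19375) = (-287748/575 + 57842)*(-1/19375) = (32971402/575)*(-1/19375) = -32971402/11140625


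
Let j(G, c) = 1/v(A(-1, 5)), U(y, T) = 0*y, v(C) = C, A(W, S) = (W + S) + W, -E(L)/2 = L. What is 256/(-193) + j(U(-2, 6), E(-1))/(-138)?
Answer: -106177/79902 ≈ -1.3288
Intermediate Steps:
E(L) = -2*L
A(W, S) = S + 2*W (A(W, S) = (S + W) + W = S + 2*W)
U(y, T) = 0
j(G, c) = ⅓ (j(G, c) = 1/(5 + 2*(-1)) = 1/(5 - 2) = 1/3 = ⅓)
256/(-193) + j(U(-2, 6), E(-1))/(-138) = 256/(-193) + (⅓)/(-138) = 256*(-1/193) + (⅓)*(-1/138) = -256/193 - 1/414 = -106177/79902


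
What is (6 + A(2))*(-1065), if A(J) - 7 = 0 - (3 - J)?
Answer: -12780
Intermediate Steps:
A(J) = 4 + J (A(J) = 7 + (0 - (3 - J)) = 7 + (0 + (-3 + J)) = 7 + (-3 + J) = 4 + J)
(6 + A(2))*(-1065) = (6 + (4 + 2))*(-1065) = (6 + 6)*(-1065) = 12*(-1065) = -12780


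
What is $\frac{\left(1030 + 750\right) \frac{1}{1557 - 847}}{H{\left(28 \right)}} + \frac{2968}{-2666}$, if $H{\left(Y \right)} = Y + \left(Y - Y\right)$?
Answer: $- \frac{1356459}{1325002} \approx -1.0237$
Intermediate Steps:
$H{\left(Y \right)} = Y$ ($H{\left(Y \right)} = Y + 0 = Y$)
$\frac{\left(1030 + 750\right) \frac{1}{1557 - 847}}{H{\left(28 \right)}} + \frac{2968}{-2666} = \frac{\left(1030 + 750\right) \frac{1}{1557 - 847}}{28} + \frac{2968}{-2666} = \frac{1780}{710} \cdot \frac{1}{28} + 2968 \left(- \frac{1}{2666}\right) = 1780 \cdot \frac{1}{710} \cdot \frac{1}{28} - \frac{1484}{1333} = \frac{178}{71} \cdot \frac{1}{28} - \frac{1484}{1333} = \frac{89}{994} - \frac{1484}{1333} = - \frac{1356459}{1325002}$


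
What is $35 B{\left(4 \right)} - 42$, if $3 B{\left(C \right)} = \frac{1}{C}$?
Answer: $- \frac{469}{12} \approx -39.083$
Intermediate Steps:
$B{\left(C \right)} = \frac{1}{3 C}$
$35 B{\left(4 \right)} - 42 = 35 \frac{1}{3 \cdot 4} - 42 = 35 \cdot \frac{1}{3} \cdot \frac{1}{4} - 42 = 35 \cdot \frac{1}{12} - 42 = \frac{35}{12} - 42 = - \frac{469}{12}$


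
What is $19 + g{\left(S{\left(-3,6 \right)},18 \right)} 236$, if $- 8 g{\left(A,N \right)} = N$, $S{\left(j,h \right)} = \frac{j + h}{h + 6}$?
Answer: $-512$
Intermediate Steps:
$S{\left(j,h \right)} = \frac{h + j}{6 + h}$
$g{\left(A,N \right)} = - \frac{N}{8}$
$19 + g{\left(S{\left(-3,6 \right)},18 \right)} 236 = 19 + \left(- \frac{1}{8}\right) 18 \cdot 236 = 19 - 531 = -512$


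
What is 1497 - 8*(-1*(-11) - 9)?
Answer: 1481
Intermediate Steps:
1497 - 8*(-1*(-11) - 9) = 1497 - 8*(11 - 9) = 1497 - 8*2 = 1497 - 1*16 = 1497 - 16 = 1481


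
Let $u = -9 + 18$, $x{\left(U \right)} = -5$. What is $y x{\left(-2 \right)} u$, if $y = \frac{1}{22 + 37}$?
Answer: $- \frac{45}{59} \approx -0.76271$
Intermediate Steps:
$u = 9$
$y = \frac{1}{59} \approx 0.016949$
$y x{\left(-2 \right)} u = \frac{1}{59} \left(-5\right) 9 = \left(- \frac{5}{59}\right) 9 = - \frac{45}{59}$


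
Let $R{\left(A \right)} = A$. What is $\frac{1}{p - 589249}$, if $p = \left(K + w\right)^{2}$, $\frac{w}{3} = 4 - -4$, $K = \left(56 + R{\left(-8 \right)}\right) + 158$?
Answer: $- \frac{1}{536349} \approx -1.8645 \cdot 10^{-6}$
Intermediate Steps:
$K = 206$ ($K = \left(56 - 8\right) + 158 = 48 + 158 = 206$)
$w = 24$ ($w = 3 \left(4 - -4\right) = 3 \left(4 + 4\right) = 3 \cdot 8 = 24$)
$p = 52900$ ($p = \left(206 + 24\right)^{2} = 230^{2} = 52900$)
$\frac{1}{p - 589249} = \frac{1}{52900 - 589249} = \frac{1}{-536349} = - \frac{1}{536349}$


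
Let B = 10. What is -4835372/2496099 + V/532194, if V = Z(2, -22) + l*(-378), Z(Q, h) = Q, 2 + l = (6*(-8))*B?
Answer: -353095286761/221401485201 ≈ -1.5948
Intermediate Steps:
l = -482 (l = -2 + (6*(-8))*10 = -2 - 48*10 = -2 - 480 = -482)
V = 182198 (V = 2 - 482*(-378) = 2 + 182196 = 182198)
-4835372/2496099 + V/532194 = -4835372/2496099 + 182198/532194 = -4835372*1/2496099 + 182198*(1/532194) = -4835372/2496099 + 91099/266097 = -353095286761/221401485201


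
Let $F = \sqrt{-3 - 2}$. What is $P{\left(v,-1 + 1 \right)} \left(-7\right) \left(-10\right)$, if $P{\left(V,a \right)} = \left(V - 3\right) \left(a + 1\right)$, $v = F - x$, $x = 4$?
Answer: $-490 + 70 i \sqrt{5} \approx -490.0 + 156.52 i$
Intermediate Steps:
$F = i \sqrt{5}$ ($F = \sqrt{-5} = i \sqrt{5} \approx 2.2361 i$)
$v = -4 + i \sqrt{5}$ ($v = i \sqrt{5} - 4 = -4 + i \sqrt{5} \approx -4.0 + 2.2361 i$)
$P{\left(V,a \right)} = \left(1 + a\right) \left(-3 + V\right)$ ($P{\left(V,a \right)} = \left(-3 + V\right) \left(1 + a\right) = \left(1 + a\right) \left(-3 + V\right)$)
$P{\left(v,-1 + 1 \right)} \left(-7\right) \left(-10\right) = \left(-3 - \left(4 - i \sqrt{5}\right) - 3 \left(-1 + 1\right) + \left(-4 + i \sqrt{5}\right) \left(-1 + 1\right)\right) \left(-7\right) \left(-10\right) = \left(-3 - \left(4 - i \sqrt{5}\right) - 0 + \left(-4 + i \sqrt{5}\right) 0\right) \left(-7\right) \left(-10\right) = \left(-3 - \left(4 - i \sqrt{5}\right) + 0 + 0\right) \left(-7\right) \left(-10\right) = \left(-7 + i \sqrt{5}\right) \left(-7\right) \left(-10\right) = \left(49 - 7 i \sqrt{5}\right) \left(-10\right) = -490 + 70 i \sqrt{5}$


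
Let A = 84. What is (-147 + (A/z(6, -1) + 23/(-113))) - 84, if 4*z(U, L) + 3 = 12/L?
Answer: -143286/565 ≈ -253.60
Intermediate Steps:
z(U, L) = -¾ + 3/L (z(U, L) = -¾ + (12/L)/4 = -¾ + 3/L)
(-147 + (A/z(6, -1) + 23/(-113))) - 84 = (-147 + (84/(-¾ + 3/(-1)) + 23/(-113))) - 84 = (-147 + (84/(-¾ + 3*(-1)) + 23*(-1/113))) - 84 = (-147 + (84/(-¾ - 3) - 23/113)) - 84 = (-147 + (84/(-15/4) - 23/113)) - 84 = (-147 + (84*(-4/15) - 23/113)) - 84 = (-147 + (-112/5 - 23/113)) - 84 = (-147 - 12771/565) - 84 = -95826/565 - 84 = -143286/565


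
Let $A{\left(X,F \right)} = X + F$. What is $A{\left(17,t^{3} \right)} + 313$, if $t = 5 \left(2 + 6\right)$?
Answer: $64330$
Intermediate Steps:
$t = 40$ ($t = 5 \cdot 8 = 40$)
$A{\left(X,F \right)} = F + X$
$A{\left(17,t^{3} \right)} + 313 = \left(40^{3} + 17\right) + 313 = \left(64000 + 17\right) + 313 = 64017 + 313 = 64330$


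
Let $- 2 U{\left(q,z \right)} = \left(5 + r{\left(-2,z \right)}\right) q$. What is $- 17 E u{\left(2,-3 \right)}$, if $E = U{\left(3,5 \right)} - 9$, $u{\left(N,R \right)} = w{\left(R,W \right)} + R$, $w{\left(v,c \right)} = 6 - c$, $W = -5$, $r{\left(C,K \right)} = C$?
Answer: $1836$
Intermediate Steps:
$U{\left(q,z \right)} = - \frac{3 q}{2}$ ($U{\left(q,z \right)} = - \frac{\left(5 - 2\right) q}{2} = - \frac{3 q}{2}$)
$u{\left(N,R \right)} = 11 + R$ ($u{\left(N,R \right)} = \left(6 - -5\right) + R = \left(6 + 5\right) + R = 11 + R$)
$E = - \frac{27}{2}$ ($E = \left(- \frac{3}{2}\right) 3 - 9 = - \frac{9}{2} - 9 = - \frac{27}{2} \approx -13.5$)
$- 17 E u{\left(2,-3 \right)} = \left(-17\right) \left(- \frac{27}{2}\right) \left(11 - 3\right) = \frac{459}{2} \cdot 8 = 1836$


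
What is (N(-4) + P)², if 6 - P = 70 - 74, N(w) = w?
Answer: 36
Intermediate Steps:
P = 10 (P = 6 - (70 - 74) = 6 - 1*(-4) = 6 + 4 = 10)
(N(-4) + P)² = (-4 + 10)² = 6² = 36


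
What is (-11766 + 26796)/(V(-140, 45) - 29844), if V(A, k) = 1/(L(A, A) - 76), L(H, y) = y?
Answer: -649296/1289261 ≈ -0.50362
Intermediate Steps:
V(A, k) = 1/(-76 + A) (V(A, k) = 1/(A - 76) = 1/(-76 + A))
(-11766 + 26796)/(V(-140, 45) - 29844) = (-11766 + 26796)/(1/(-76 - 140) - 29844) = 15030/(1/(-216) - 29844) = 15030/(-1/216 - 29844) = 15030/(-6446305/216) = 15030*(-216/6446305) = -649296/1289261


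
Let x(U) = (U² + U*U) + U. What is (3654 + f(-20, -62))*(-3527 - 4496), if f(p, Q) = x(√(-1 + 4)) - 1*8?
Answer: -29299996 - 8023*√3 ≈ -2.9314e+7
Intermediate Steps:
x(U) = U + 2*U² (x(U) = (U² + U²) + U = 2*U² + U = U + 2*U²)
f(p, Q) = -8 + √3*(1 + 2*√3) (f(p, Q) = √(-1 + 4)*(1 + 2*√(-1 + 4)) - 1*8 = √3*(1 + 2*√3) - 8 = -8 + √3*(1 + 2*√3))
(3654 + f(-20, -62))*(-3527 - 4496) = (3654 + (-2 + √3))*(-3527 - 4496) = (3652 + √3)*(-8023) = -29299996 - 8023*√3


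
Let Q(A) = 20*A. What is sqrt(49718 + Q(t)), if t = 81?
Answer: sqrt(51338) ≈ 226.58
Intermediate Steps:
sqrt(49718 + Q(t)) = sqrt(49718 + 20*81) = sqrt(49718 + 1620) = sqrt(51338)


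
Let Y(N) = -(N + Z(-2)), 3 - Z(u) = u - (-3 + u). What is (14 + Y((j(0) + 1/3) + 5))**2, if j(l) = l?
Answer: 676/9 ≈ 75.111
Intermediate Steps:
Z(u) = 0 (Z(u) = 3 - (u - (-3 + u)) = 3 - (u + (3 - u)) = 3 - 1*3 = 3 - 3 = 0)
Y(N) = -N (Y(N) = -(N + 0) = -N)
(14 + Y((j(0) + 1/3) + 5))**2 = (14 - ((0 + 1/3) + 5))**2 = (14 - (1/3 + 5))**2 = (14 - 1*16/3)**2 = (14 - 16/3)**2 = (26/3)**2 = 676/9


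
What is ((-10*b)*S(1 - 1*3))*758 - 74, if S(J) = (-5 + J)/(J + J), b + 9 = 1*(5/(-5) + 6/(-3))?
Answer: 159106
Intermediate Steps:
b = -12 (b = -9 + 1*(5/(-5) + 6/(-3)) = -9 + 1*(5*(-⅕) + 6*(-⅓)) = -9 + 1*(-1 - 2) = -9 + 1*(-3) = -9 - 3 = -12)
S(J) = (-5 + J)/(2*J) (S(J) = (-5 + J)/((2*J)) = (-5 + J)*(1/(2*J)) = (-5 + J)/(2*J))
((-10*b)*S(1 - 1*3))*758 - 74 = ((-10*(-12))*((-5 + (1 - 1*3))/(2*(1 - 1*3))))*758 - 74 = (120*((-5 + (1 - 3))/(2*(1 - 3))))*758 - 74 = (120*((½)*(-5 - 2)/(-2)))*758 - 74 = (120*((½)*(-½)*(-7)))*758 - 74 = (120*(7/4))*758 - 74 = 210*758 - 74 = 159180 - 74 = 159106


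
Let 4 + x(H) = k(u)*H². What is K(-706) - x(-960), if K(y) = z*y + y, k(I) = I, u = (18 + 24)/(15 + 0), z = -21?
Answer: -2566356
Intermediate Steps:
u = 14/5 (u = 42/15 = 42*(1/15) = 14/5 ≈ 2.8000)
x(H) = -4 + 14*H²/5
K(y) = -20*y (K(y) = -21*y + y = -20*y)
K(-706) - x(-960) = -20*(-706) - (-4 + (14/5)*(-960)²) = 14120 - (-4 + (14/5)*921600) = 14120 - (-4 + 2580480) = 14120 - 1*2580476 = 14120 - 2580476 = -2566356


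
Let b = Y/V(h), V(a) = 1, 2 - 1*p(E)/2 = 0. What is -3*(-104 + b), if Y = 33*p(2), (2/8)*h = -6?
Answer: -84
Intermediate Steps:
h = -24 (h = 4*(-6) = -24)
p(E) = 4 (p(E) = 4 - 2*0 = 4 + 0 = 4)
Y = 132 (Y = 33*4 = 132)
b = 132 (b = 132/1 = 132*1 = 132)
-3*(-104 + b) = -3*(-104 + 132) = -3*28 = -84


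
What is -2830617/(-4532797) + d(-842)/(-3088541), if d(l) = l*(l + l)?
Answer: 2315296875181/13999729379177 ≈ 0.16538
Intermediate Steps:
d(l) = 2*l² (d(l) = l*(2*l) = 2*l²)
-2830617/(-4532797) + d(-842)/(-3088541) = -2830617/(-4532797) + (2*(-842)²)/(-3088541) = -2830617*(-1/4532797) + (2*708964)*(-1/3088541) = 2830617/4532797 + 1417928*(-1/3088541) = 2830617/4532797 - 1417928/3088541 = 2315296875181/13999729379177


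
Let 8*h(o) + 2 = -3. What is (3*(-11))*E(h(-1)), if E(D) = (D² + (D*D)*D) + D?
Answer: 8085/512 ≈ 15.791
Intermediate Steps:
h(o) = -5/8 (h(o) = -¼ + (⅛)*(-3) = -¼ - 3/8 = -5/8)
E(D) = D + D² + D³ (E(D) = (D² + D²*D) + D = (D² + D³) + D = D + D² + D³)
(3*(-11))*E(h(-1)) = (3*(-11))*(-5*(1 - 5/8 + (-5/8)²)/8) = -(-165)*(1 - 5/8 + 25/64)/8 = -(-165)*49/(8*64) = -33*(-245/512) = 8085/512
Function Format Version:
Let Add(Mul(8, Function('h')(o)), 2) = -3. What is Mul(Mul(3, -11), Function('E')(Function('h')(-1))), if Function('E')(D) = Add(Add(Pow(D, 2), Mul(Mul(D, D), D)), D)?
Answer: Rational(8085, 512) ≈ 15.791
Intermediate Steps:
Function('h')(o) = Rational(-5, 8) (Function('h')(o) = Add(Rational(-1, 4), Mul(Rational(1, 8), -3)) = Add(Rational(-1, 4), Rational(-3, 8)) = Rational(-5, 8))
Function('E')(D) = Add(D, Pow(D, 2), Pow(D, 3)) (Function('E')(D) = Add(Add(Pow(D, 2), Mul(Pow(D, 2), D)), D) = Add(Add(Pow(D, 2), Pow(D, 3)), D) = Add(D, Pow(D, 2), Pow(D, 3)))
Mul(Mul(3, -11), Function('E')(Function('h')(-1))) = Mul(Mul(3, -11), Mul(Rational(-5, 8), Add(1, Rational(-5, 8), Pow(Rational(-5, 8), 2)))) = Mul(-33, Mul(Rational(-5, 8), Add(1, Rational(-5, 8), Rational(25, 64)))) = Mul(-33, Mul(Rational(-5, 8), Rational(49, 64))) = Mul(-33, Rational(-245, 512)) = Rational(8085, 512)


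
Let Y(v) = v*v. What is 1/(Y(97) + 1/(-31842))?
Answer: 31842/299601377 ≈ 0.00010628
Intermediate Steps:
Y(v) = v²
1/(Y(97) + 1/(-31842)) = 1/(97² + 1/(-31842)) = 1/(9409 - 1/31842) = 1/(299601377/31842) = 31842/299601377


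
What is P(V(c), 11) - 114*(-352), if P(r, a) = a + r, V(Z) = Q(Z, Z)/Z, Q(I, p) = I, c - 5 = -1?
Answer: 40140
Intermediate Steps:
c = 4 (c = 5 - 1 = 4)
V(Z) = 1 (V(Z) = Z/Z = 1)
P(V(c), 11) - 114*(-352) = (11 + 1) - 114*(-352) = 12 + 40128 = 40140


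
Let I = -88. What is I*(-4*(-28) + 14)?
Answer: -11088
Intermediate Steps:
I*(-4*(-28) + 14) = -88*(-4*(-28) + 14) = -88*(112 + 14) = -88*126 = -11088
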